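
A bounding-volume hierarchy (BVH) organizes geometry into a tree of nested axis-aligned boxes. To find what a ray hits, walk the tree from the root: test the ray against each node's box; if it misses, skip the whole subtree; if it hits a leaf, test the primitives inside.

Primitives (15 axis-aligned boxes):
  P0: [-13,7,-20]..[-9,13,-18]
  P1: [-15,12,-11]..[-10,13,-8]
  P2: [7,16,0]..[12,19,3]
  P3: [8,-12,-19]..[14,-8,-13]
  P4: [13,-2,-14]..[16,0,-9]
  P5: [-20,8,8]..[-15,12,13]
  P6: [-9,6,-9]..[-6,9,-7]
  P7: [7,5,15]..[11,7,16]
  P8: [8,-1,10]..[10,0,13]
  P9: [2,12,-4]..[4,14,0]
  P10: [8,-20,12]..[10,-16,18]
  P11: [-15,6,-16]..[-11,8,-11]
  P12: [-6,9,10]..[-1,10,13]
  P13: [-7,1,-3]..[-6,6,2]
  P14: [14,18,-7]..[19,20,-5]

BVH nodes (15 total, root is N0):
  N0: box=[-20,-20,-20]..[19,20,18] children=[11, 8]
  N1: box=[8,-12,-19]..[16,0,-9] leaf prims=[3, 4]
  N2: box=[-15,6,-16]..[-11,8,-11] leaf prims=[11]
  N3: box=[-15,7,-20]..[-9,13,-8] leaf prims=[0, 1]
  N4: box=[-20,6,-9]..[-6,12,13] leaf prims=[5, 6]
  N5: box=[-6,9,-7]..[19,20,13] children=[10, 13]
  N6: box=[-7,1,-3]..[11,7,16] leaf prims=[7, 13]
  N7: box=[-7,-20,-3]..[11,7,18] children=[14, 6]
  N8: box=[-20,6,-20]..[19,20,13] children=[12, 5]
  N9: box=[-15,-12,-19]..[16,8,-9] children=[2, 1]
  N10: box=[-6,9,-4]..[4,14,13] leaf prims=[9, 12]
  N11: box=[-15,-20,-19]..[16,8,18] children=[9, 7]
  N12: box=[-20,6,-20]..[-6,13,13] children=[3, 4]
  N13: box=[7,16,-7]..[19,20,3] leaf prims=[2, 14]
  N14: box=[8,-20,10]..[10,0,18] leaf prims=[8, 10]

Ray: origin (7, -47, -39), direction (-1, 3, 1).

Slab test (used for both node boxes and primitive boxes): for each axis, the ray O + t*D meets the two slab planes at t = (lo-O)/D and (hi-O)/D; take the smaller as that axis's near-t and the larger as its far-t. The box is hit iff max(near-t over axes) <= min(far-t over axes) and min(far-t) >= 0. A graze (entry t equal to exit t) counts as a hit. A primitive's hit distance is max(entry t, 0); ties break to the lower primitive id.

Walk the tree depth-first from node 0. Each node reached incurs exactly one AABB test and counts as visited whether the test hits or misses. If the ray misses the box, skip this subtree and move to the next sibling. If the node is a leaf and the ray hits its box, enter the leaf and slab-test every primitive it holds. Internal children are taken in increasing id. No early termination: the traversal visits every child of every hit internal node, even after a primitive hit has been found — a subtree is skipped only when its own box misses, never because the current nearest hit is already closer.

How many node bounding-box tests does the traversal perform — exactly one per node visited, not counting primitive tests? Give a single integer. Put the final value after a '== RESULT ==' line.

Walk:
N0 x:[-12,27] y:[9,67/3] z:[19,57] -> hit [19,67/3], descend [8, 11]
  N8 x:[-12,27] y:[53/3,67/3] z:[19,52] -> hit [19,67/3], descend [5, 12]
    N5 x:[-12,13] y:[56/3,67/3] z:[32,52] -> miss, prune
    N12 x:[13,27] y:[53/3,20] z:[19,52] -> hit [19,20], descend [3, 4]
      N3 x:[16,22] y:[18,20] z:[19,31] -> hit [19,20] leaf, test {P0@t=19, P1(miss)}
      N4 x:[13,27] y:[53/3,59/3] z:[30,52] -> miss, prune
  N11 x:[-9,22] y:[9,55/3] z:[20,57] -> miss, prune

Summary -> nodes [0, 8, 5, 12, 3, 4, 11]; box-tests=7; leaf-entries=1; first=P0

== RESULT ==
7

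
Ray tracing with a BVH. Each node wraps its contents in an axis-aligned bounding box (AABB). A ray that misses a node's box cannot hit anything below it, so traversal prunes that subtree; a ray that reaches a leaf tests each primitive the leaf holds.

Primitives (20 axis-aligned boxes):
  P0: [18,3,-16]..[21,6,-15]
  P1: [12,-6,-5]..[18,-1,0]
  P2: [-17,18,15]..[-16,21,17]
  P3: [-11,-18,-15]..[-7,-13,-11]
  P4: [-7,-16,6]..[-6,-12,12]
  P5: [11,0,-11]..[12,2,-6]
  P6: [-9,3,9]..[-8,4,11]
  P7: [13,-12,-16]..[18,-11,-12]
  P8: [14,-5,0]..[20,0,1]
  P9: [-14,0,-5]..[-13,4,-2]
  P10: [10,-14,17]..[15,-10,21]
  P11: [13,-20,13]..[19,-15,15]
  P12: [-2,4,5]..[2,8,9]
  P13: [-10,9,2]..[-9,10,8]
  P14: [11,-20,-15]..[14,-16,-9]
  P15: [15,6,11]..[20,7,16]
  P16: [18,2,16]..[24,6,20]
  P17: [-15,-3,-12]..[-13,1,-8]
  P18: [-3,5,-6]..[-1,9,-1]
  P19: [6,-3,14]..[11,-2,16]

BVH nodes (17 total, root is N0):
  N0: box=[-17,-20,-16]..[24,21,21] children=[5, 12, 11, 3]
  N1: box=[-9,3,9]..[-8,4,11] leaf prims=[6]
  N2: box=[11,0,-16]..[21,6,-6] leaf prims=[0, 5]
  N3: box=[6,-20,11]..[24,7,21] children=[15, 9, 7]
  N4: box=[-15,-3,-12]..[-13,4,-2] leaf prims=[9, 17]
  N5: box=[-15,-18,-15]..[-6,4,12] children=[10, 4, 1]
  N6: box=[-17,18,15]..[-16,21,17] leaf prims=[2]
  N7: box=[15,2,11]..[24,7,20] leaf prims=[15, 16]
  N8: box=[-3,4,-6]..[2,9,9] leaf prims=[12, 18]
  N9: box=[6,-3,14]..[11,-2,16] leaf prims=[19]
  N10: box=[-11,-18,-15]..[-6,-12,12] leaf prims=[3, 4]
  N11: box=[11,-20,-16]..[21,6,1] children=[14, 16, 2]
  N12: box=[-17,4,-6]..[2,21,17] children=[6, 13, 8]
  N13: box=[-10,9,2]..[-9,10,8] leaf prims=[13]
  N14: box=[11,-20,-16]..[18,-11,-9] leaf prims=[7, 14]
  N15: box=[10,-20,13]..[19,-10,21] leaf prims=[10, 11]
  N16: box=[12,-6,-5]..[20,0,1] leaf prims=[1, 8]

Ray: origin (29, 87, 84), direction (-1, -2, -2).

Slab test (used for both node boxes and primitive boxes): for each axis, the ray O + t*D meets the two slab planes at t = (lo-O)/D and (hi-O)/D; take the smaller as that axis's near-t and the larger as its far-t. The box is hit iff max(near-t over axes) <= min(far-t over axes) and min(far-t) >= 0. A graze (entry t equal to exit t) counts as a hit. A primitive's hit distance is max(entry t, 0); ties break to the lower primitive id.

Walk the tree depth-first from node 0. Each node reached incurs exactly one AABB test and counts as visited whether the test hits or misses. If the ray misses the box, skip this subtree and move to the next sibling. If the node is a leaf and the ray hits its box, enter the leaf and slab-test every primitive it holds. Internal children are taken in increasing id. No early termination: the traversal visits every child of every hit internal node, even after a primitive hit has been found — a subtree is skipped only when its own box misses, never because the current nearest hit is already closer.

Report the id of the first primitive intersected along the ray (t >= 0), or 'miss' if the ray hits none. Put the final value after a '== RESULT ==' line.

Walk:
N0 x:[5,46] y:[33,107/2] z:[63/2,50] -> hit [33,46], descend [3, 5, 11, 12]
  N3 x:[5,23] y:[40,107/2] z:[63/2,73/2] -> miss, prune
  N5 x:[35,44] y:[83/2,105/2] z:[36,99/2] -> hit [83/2,44], descend [1, 4, 10]
    N1 x:[37,38] y:[83/2,42] z:[73/2,75/2] -> miss, prune
    N4 x:[42,44] y:[83/2,45] z:[43,48] -> hit [43,44] leaf, test {P9@t=43, P17(miss)}
    N10 x:[35,40] y:[99/2,105/2] z:[36,99/2] -> miss, prune
  N11 x:[8,18] y:[81/2,107/2] z:[83/2,50] -> miss, prune
  N12 x:[27,46] y:[33,83/2] z:[67/2,45] -> hit [67/2,83/2], descend [6, 8, 13]
    N6 x:[45,46] y:[33,69/2] z:[67/2,69/2] -> miss, prune
    N8 x:[27,32] y:[39,83/2] z:[75/2,45] -> miss, prune
    N13 x:[38,39] y:[77/2,39] z:[38,41] -> hit [77/2,39] leaf, test {P13@t=77/2}

order=[0, 3, 5, 1, 4, 10, 11, 12, 6, 8, 13]  |boxes|=11  |leaves|=2  hit=P13

== RESULT ==
13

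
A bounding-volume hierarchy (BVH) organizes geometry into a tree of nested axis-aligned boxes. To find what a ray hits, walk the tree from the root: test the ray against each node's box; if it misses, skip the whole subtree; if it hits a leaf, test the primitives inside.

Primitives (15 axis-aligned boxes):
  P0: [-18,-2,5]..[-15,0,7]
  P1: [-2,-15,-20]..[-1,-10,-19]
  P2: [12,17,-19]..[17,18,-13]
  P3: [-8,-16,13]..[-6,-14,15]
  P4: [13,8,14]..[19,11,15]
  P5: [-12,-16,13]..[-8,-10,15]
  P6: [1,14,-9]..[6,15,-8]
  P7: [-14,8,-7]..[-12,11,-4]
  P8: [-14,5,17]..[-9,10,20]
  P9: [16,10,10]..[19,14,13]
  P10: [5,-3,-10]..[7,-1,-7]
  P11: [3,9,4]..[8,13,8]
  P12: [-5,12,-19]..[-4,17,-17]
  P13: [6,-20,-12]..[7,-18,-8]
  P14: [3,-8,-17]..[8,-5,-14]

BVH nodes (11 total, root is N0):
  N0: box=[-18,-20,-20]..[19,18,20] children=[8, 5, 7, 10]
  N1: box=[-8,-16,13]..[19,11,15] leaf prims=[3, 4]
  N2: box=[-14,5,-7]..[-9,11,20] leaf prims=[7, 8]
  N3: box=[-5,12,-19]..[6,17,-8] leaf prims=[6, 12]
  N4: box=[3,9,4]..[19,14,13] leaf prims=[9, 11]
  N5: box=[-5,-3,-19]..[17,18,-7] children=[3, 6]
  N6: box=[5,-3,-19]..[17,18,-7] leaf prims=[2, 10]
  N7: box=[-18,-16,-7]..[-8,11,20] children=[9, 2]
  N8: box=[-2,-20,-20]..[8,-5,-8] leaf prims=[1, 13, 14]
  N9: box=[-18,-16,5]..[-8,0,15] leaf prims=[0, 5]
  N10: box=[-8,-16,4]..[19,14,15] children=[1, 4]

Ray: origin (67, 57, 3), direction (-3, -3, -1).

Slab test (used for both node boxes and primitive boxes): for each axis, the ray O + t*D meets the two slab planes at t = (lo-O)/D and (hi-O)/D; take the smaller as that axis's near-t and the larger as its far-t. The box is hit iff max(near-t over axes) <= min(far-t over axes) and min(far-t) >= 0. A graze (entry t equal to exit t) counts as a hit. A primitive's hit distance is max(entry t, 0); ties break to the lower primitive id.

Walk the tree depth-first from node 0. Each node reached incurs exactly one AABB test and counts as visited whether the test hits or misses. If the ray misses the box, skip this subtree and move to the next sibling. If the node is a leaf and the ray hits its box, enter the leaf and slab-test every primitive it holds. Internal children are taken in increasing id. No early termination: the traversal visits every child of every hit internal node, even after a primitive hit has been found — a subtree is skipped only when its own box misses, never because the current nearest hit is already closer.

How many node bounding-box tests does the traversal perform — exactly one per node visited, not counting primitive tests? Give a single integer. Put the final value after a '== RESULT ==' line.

Traverse from the root:
N0 x:[16,85/3] y:[13,77/3] z:[-17,23] -> hit [16,23], descend [5, 7, 8, 10]
  N5 x:[50/3,24] y:[13,20] z:[10,22] -> hit [50/3,20], descend [3, 6]
    N3 x:[61/3,24] y:[40/3,15] z:[11,22] -> miss, prune
    N6 x:[50/3,62/3] y:[13,20] z:[10,22] -> hit [50/3,20] leaf, test {P2(miss), P10(miss)}
  N7 x:[25,85/3] y:[46/3,73/3] z:[-17,10] -> miss, prune
  N8 x:[59/3,23] y:[62/3,77/3] z:[11,23] -> hit [62/3,23] leaf, test {P1@t=68/3, P13(miss), P14(miss)}
  N10 x:[16,25] y:[43/3,73/3] z:[-12,-1] -> miss, prune

7 AABB tests over nodes [0, 5, 3, 6, 7, 8, 10]; 2 leaves entered; closest P1.

== RESULT ==
7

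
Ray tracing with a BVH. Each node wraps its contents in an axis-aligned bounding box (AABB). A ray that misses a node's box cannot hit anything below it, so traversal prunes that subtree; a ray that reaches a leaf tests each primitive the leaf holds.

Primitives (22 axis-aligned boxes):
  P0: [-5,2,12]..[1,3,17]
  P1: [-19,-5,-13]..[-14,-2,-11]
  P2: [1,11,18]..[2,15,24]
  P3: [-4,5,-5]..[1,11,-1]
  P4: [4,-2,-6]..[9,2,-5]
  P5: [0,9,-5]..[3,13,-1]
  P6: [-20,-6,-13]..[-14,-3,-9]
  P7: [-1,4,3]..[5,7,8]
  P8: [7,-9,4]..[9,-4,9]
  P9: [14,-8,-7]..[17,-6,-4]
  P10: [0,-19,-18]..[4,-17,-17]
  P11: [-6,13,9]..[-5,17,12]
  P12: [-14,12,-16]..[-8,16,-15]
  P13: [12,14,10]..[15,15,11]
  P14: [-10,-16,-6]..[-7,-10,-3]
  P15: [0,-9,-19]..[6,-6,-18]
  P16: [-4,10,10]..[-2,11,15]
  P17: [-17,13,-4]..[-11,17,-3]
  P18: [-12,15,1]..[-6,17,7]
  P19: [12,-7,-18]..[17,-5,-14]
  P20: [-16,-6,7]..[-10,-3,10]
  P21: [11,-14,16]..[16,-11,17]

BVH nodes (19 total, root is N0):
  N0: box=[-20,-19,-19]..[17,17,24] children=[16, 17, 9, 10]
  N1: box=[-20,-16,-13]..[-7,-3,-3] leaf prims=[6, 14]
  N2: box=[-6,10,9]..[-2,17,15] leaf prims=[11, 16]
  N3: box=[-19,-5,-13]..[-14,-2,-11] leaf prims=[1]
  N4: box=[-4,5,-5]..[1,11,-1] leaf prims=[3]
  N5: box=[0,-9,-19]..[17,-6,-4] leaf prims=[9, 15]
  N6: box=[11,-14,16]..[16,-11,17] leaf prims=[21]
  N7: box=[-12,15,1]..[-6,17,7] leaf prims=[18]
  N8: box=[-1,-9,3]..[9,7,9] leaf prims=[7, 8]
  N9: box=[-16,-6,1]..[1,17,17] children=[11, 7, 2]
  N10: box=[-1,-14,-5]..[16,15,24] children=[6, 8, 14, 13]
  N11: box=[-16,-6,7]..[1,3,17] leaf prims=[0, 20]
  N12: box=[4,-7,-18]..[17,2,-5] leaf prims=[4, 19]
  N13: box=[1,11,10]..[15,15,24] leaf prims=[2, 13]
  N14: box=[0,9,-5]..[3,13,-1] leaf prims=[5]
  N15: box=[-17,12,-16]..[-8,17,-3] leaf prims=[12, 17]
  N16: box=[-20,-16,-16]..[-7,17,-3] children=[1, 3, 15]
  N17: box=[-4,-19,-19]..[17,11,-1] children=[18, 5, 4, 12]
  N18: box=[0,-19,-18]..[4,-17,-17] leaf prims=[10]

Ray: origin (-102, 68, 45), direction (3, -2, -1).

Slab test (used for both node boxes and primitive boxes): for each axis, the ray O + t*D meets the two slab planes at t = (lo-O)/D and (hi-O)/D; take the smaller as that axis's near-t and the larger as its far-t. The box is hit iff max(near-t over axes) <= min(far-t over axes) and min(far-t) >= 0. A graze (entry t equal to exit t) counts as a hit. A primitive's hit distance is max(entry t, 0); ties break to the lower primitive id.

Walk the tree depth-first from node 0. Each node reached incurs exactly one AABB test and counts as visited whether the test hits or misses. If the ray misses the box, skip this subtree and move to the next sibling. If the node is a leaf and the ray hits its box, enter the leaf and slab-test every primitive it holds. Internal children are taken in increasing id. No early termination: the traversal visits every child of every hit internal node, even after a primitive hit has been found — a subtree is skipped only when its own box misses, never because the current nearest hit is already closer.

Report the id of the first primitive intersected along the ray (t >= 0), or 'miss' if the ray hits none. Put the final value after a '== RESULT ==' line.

Walk:
N0 x:[82/3,119/3] y:[51/2,87/2] z:[21,64] -> hit [82/3,119/3], descend [9, 10, 16, 17]
  N9 x:[86/3,103/3] y:[51/2,37] z:[28,44] -> hit [86/3,103/3], descend [2, 7, 11]
    N2 x:[32,100/3] y:[51/2,29] z:[30,36] -> miss, prune
    N7 x:[30,32] y:[51/2,53/2] z:[38,44] -> miss, prune
    N11 x:[86/3,103/3] y:[65/2,37] z:[28,38] -> hit [65/2,103/3] leaf, test {P0@t=65/2, P20(miss)}
  N10 x:[101/3,118/3] y:[53/2,41] z:[21,50] -> hit [101/3,118/3], descend [6, 8, 13, 14]
    N6 x:[113/3,118/3] y:[79/2,41] z:[28,29] -> miss, prune
    N8 x:[101/3,37] y:[61/2,77/2] z:[36,42] -> hit [36,37] leaf, test {P7(miss), P8@t=109/3}
    N13 x:[103/3,39] y:[53/2,57/2] z:[21,35] -> miss, prune
    N14 x:[34,35] y:[55/2,59/2] z:[46,50] -> miss, prune
  N16 x:[82/3,95/3] y:[51/2,42] z:[48,61] -> miss, prune
  N17 x:[98/3,119/3] y:[57/2,87/2] z:[46,64] -> miss, prune

order=[0, 9, 2, 7, 11, 10, 6, 8, 13, 14, 16, 17]  |boxes|=12  |leaves|=2  hit=P0

== RESULT ==
0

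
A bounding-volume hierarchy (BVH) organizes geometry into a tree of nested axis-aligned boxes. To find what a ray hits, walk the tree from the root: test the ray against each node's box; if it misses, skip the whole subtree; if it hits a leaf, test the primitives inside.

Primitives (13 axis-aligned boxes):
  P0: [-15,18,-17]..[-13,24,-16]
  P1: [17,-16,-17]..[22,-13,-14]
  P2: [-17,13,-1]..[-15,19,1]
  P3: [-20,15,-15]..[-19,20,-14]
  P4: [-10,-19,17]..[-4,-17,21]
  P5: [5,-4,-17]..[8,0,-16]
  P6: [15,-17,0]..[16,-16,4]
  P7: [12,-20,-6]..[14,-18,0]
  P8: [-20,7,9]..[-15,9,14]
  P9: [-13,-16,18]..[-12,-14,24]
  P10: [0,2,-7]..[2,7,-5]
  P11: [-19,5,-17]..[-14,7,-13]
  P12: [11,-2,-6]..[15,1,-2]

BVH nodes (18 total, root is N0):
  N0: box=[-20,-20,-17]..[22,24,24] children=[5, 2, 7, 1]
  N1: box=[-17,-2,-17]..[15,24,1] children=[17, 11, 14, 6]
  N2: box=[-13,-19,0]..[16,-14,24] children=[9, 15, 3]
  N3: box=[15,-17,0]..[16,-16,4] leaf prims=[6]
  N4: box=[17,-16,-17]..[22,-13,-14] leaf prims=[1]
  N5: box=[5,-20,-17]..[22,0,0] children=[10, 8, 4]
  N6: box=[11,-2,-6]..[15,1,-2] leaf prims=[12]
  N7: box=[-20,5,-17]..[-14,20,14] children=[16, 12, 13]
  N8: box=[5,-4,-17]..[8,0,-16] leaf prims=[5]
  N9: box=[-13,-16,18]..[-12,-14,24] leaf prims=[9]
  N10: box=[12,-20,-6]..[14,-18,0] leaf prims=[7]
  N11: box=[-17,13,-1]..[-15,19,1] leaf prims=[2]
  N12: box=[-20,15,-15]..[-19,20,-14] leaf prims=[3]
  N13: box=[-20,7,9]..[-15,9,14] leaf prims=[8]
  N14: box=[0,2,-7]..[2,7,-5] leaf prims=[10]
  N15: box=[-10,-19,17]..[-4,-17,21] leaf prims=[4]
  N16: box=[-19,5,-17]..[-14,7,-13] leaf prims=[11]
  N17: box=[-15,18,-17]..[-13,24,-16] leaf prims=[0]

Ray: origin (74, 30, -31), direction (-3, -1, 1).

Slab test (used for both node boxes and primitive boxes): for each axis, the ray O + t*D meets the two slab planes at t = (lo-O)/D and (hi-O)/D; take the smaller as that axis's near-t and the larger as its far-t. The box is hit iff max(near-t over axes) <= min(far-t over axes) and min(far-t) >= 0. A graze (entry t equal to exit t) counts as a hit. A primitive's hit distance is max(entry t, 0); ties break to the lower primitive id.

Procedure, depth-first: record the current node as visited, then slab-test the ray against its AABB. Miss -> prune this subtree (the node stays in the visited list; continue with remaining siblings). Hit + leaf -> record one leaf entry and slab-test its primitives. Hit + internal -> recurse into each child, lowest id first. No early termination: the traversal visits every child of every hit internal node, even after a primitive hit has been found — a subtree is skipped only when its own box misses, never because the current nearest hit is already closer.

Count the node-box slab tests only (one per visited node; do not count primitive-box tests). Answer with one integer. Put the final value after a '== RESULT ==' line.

Traverse from the root:
N0 x:[52/3,94/3] y:[6,50] z:[14,55] -> hit [52/3,94/3], descend [1, 2, 5, 7]
  N1 x:[59/3,91/3] y:[6,32] z:[14,32] -> hit [59/3,91/3], descend [6, 11, 14, 17]
    N6 x:[59/3,21] y:[29,32] z:[25,29] -> miss, prune
    N11 x:[89/3,91/3] y:[11,17] z:[30,32] -> miss, prune
    N14 x:[24,74/3] y:[23,28] z:[24,26] -> hit [24,74/3] leaf, test {P10@t=24}
    N17 x:[29,89/3] y:[6,12] z:[14,15] -> miss, prune
  N2 x:[58/3,29] y:[44,49] z:[31,55] -> miss, prune
  N5 x:[52/3,23] y:[30,50] z:[14,31] -> miss, prune
  N7 x:[88/3,94/3] y:[10,25] z:[14,45] -> miss, prune

Visited [0, 1, 6, 11, 14, 17, 2, 5, 7]. Tests: 9 box, 1 leaf. Nearest: P10.

== RESULT ==
9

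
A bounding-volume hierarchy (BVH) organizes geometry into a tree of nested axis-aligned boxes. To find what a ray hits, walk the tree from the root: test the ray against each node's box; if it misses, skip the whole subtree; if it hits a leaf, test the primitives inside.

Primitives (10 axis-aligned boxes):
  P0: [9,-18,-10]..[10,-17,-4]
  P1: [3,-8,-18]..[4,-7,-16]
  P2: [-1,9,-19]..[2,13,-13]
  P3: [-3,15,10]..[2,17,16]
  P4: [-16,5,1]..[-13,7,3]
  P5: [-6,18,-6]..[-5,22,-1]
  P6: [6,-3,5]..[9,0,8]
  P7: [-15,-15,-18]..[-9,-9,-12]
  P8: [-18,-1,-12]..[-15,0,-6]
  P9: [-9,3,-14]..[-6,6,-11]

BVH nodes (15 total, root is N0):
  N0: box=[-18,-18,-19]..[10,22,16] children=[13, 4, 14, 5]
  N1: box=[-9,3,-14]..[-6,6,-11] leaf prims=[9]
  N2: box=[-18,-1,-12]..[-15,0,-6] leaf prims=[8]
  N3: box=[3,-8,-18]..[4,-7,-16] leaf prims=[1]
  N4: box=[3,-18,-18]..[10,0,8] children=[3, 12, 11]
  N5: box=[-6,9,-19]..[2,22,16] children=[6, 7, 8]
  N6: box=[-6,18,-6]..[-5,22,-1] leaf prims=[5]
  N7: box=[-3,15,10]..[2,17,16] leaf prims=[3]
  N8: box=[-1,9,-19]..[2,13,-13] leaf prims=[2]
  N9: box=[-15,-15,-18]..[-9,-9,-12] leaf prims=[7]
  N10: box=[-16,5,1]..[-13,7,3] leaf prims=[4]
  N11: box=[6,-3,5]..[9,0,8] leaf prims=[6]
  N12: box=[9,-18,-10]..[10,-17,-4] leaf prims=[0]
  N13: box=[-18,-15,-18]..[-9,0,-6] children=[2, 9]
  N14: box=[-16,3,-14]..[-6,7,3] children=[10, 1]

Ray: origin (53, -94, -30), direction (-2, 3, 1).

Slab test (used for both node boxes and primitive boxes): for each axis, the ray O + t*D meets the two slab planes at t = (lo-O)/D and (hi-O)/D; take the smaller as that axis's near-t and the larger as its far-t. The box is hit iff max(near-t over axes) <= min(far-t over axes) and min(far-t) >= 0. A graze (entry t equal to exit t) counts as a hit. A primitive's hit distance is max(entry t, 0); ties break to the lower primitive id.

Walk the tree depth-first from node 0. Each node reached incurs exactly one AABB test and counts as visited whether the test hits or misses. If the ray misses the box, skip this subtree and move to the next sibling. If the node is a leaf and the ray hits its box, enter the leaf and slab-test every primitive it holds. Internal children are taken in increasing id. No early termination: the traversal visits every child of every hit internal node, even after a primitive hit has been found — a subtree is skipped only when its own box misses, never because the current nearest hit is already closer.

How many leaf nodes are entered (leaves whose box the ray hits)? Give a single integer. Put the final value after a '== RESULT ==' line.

Traverse from the root:
N0 x:[43/2,71/2] y:[76/3,116/3] z:[11,46] -> hit [76/3,71/2], descend [4, 5, 13, 14]
  N4 x:[43/2,25] y:[76/3,94/3] z:[12,38] -> miss, prune
  N5 x:[51/2,59/2] y:[103/3,116/3] z:[11,46] -> miss, prune
  N13 x:[31,71/2] y:[79/3,94/3] z:[12,24] -> miss, prune
  N14 x:[59/2,69/2] y:[97/3,101/3] z:[16,33] -> hit [97/3,33], descend [1, 10]
    N1 x:[59/2,31] y:[97/3,100/3] z:[16,19] -> miss, prune
    N10 x:[33,69/2] y:[33,101/3] z:[31,33] -> hit [33,33] leaf, test {P4@t=33}

order=[0, 4, 5, 13, 14, 1, 10]  |boxes|=7  |leaves|=1  hit=P4

== RESULT ==
1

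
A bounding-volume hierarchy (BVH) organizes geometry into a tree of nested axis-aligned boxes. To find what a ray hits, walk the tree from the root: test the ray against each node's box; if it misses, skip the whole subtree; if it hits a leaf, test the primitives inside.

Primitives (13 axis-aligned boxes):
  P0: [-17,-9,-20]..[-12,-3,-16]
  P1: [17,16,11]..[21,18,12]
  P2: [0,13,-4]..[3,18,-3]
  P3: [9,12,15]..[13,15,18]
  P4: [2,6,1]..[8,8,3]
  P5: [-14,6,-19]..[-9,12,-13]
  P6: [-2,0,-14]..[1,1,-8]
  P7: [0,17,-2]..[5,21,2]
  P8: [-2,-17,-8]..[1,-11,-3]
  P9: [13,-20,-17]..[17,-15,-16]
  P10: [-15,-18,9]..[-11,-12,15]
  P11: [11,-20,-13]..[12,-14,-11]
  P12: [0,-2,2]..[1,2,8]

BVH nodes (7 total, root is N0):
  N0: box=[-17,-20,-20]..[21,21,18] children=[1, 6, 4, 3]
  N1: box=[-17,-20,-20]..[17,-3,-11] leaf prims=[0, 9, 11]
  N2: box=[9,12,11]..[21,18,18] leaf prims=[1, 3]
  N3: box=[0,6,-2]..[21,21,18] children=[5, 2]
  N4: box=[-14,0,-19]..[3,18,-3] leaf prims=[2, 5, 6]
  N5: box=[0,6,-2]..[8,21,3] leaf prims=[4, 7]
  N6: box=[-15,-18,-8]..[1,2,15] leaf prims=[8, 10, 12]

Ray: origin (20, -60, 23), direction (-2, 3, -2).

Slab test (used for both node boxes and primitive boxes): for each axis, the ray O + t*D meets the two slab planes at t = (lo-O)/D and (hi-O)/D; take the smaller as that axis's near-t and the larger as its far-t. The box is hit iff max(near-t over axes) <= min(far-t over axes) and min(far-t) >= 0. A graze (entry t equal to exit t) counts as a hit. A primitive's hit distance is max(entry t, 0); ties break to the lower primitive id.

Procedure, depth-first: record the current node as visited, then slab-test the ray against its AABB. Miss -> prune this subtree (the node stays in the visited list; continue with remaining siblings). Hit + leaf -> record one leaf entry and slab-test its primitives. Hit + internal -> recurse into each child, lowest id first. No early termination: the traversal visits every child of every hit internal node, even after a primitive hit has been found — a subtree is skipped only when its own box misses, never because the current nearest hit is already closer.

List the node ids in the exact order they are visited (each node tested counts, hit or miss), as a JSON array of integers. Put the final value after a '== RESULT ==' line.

Trace the traversal:
N0 x:[-1/2,37/2] y:[40/3,27] z:[5/2,43/2] -> hit [40/3,37/2], descend [1, 3, 4, 6]
  N1 x:[3/2,37/2] y:[40/3,19] z:[17,43/2] -> hit [17,37/2] leaf, test {P0(miss), P9(miss), P11(miss)}
  N3 x:[-1/2,10] y:[22,27] z:[5/2,25/2] -> miss, prune
  N4 x:[17/2,17] y:[20,26] z:[13,21] -> miss, prune
  N6 x:[19/2,35/2] y:[14,62/3] z:[4,31/2] -> hit [14,31/2] leaf, test {P8(miss), P10(miss), P12(miss)}

5 AABB tests over nodes [0, 1, 3, 4, 6]; 2 leaves entered; closest miss.

== RESULT ==
[0, 1, 3, 4, 6]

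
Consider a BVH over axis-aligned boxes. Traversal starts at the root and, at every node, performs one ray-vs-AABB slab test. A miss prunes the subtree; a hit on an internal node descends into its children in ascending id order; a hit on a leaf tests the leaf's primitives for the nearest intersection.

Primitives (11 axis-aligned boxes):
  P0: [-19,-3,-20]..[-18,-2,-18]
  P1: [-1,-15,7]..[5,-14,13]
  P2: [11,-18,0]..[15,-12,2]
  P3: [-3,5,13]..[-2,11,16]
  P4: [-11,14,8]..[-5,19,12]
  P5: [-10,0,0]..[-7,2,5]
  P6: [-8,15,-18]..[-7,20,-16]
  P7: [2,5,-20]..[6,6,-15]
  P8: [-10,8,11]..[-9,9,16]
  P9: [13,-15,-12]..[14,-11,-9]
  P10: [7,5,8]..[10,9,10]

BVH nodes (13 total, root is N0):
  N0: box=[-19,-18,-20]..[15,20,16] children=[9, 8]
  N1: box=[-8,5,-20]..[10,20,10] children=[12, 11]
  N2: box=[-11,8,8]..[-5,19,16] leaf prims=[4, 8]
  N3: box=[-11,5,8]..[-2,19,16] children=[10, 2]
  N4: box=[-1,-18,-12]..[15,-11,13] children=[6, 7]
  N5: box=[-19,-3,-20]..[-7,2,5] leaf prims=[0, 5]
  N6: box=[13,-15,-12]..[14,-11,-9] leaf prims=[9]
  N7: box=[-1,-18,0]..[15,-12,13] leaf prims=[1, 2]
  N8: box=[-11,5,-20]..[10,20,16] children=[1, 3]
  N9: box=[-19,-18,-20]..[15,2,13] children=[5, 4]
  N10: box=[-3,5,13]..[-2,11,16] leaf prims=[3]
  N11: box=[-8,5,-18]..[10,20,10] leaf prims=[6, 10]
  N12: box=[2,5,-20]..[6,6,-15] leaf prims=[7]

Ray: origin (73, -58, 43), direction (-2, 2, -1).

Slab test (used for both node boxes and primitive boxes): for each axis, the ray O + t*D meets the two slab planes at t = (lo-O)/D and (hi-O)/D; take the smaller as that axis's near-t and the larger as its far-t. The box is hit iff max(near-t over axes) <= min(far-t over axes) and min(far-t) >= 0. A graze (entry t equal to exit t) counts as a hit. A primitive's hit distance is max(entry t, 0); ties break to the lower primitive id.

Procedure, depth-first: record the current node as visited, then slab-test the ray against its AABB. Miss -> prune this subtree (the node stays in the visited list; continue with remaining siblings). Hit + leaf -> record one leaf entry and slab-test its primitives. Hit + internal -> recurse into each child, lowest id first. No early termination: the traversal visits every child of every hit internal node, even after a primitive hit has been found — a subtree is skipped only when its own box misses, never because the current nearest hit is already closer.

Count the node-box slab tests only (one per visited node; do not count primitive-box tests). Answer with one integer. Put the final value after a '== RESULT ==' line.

Trace the traversal:
N0 x:[29,46] y:[20,39] z:[27,63] -> hit [29,39], descend [8, 9]
  N8 x:[63/2,42] y:[63/2,39] z:[27,63] -> hit [63/2,39], descend [1, 3]
    N1 x:[63/2,81/2] y:[63/2,39] z:[33,63] -> hit [33,39], descend [11, 12]
      N11 x:[63/2,81/2] y:[63/2,39] z:[33,61] -> hit [33,39] leaf, test {P6(miss), P10@t=33}
      N12 x:[67/2,71/2] y:[63/2,32] z:[58,63] -> miss, prune
    N3 x:[75/2,42] y:[63/2,77/2] z:[27,35] -> miss, prune
  N9 x:[29,46] y:[20,30] z:[30,63] -> hit [30,30], descend [4, 5]
    N4 x:[29,37] y:[20,47/2] z:[30,55] -> miss, prune
    N5 x:[40,46] y:[55/2,30] z:[38,63] -> miss, prune

Summary -> nodes [0, 8, 1, 11, 12, 3, 9, 4, 5]; box-tests=9; leaf-entries=1; first=P10

== RESULT ==
9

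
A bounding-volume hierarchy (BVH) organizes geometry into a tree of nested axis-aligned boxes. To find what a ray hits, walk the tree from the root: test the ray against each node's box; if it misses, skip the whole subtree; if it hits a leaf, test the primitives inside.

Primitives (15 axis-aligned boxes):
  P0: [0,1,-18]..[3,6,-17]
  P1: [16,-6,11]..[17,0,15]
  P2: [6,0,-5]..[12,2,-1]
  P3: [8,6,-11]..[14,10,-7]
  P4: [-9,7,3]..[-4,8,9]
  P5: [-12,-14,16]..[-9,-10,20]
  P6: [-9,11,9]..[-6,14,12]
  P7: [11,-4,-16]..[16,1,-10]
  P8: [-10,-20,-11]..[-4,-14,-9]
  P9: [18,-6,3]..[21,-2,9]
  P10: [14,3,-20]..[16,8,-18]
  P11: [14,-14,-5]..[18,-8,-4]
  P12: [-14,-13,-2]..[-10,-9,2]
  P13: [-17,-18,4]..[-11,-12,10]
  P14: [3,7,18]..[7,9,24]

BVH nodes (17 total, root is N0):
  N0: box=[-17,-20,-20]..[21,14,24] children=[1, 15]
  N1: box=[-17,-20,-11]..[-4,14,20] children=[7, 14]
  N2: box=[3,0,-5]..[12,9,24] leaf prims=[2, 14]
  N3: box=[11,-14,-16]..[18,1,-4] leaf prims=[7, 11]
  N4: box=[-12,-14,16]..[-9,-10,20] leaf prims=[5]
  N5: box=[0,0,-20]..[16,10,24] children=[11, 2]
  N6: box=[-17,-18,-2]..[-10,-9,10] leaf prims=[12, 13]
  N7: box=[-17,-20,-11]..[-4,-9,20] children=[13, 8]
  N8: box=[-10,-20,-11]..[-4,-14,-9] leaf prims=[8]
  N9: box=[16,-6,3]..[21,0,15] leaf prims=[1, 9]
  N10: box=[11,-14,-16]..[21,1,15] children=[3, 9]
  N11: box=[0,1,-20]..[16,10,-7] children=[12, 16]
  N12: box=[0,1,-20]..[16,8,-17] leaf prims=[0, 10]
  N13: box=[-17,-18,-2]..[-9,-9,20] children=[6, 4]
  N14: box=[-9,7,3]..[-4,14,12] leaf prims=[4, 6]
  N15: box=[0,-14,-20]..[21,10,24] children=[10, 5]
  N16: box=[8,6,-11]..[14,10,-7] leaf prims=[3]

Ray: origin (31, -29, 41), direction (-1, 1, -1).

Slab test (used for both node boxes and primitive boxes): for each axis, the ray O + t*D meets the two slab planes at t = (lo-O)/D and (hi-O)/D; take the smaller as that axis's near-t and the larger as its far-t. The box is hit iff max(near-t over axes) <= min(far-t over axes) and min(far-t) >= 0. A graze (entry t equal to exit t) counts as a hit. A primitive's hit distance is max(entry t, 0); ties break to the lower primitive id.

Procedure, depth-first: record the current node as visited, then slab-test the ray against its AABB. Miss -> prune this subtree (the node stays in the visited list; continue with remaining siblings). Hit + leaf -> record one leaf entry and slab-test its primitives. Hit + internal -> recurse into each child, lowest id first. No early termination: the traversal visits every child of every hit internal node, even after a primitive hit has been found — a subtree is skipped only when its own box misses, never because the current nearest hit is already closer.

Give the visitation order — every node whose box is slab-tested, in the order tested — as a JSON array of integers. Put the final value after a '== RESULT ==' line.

Traverse from the root:
N0 x:[10,48] y:[9,43] z:[17,61] -> hit [17,43], descend [1, 15]
  N1 x:[35,48] y:[9,43] z:[21,52] -> hit [35,43], descend [7, 14]
    N7 x:[35,48] y:[9,20] z:[21,52] -> miss, prune
    N14 x:[35,40] y:[36,43] z:[29,38] -> hit [36,38] leaf, test {P4@t=36, P6(miss)}
  N15 x:[10,31] y:[15,39] z:[17,61] -> hit [17,31], descend [5, 10]
    N5 x:[15,31] y:[29,39] z:[17,61] -> hit [29,31], descend [2, 11]
      N2 x:[19,28] y:[29,38] z:[17,46] -> miss, prune
      N11 x:[15,31] y:[30,39] z:[48,61] -> miss, prune
    N10 x:[10,20] y:[15,30] z:[26,57] -> miss, prune

Visited [0, 1, 7, 14, 15, 5, 2, 11, 10]. Tests: 9 box, 1 leaf. Nearest: P4.

== RESULT ==
[0, 1, 7, 14, 15, 5, 2, 11, 10]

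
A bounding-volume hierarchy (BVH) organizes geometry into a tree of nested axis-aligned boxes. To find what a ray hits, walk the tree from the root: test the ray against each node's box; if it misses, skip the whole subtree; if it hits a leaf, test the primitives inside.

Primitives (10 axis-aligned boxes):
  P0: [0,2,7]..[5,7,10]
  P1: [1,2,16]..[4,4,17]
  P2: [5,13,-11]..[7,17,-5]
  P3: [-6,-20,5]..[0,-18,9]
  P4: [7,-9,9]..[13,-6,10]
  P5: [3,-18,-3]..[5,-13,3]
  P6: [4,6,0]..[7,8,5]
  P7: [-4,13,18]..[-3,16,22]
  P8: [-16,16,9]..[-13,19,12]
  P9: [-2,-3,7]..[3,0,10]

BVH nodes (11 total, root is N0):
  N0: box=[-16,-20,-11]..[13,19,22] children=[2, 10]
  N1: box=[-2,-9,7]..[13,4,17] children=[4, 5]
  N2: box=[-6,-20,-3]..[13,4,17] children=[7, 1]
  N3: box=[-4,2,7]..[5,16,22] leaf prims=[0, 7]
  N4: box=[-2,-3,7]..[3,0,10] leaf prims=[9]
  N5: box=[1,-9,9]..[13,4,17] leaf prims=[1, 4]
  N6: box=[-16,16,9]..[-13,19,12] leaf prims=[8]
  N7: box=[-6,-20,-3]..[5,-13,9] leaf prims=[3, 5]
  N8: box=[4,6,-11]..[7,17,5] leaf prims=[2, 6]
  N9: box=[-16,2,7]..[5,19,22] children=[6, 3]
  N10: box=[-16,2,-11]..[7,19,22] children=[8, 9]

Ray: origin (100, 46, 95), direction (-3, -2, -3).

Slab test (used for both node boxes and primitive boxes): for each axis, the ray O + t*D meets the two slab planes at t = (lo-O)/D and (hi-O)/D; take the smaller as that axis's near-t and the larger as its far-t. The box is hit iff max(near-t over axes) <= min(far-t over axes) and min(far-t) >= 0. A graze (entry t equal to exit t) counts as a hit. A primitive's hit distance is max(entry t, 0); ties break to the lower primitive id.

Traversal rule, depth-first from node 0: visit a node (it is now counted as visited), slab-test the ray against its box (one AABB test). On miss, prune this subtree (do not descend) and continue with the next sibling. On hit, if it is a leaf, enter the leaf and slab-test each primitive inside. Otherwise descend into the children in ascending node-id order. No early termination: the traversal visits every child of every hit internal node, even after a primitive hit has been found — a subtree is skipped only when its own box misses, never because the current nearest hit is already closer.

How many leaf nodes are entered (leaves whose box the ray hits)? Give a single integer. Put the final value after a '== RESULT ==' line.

Walk:
N0 x:[29,116/3] y:[27/2,33] z:[73/3,106/3] -> hit [29,33], descend [2, 10]
  N2 x:[29,106/3] y:[21,33] z:[26,98/3] -> hit [29,98/3], descend [1, 7]
    N1 x:[29,34] y:[21,55/2] z:[26,88/3] -> miss, prune
    N7 x:[95/3,106/3] y:[59/2,33] z:[86/3,98/3] -> hit [95/3,98/3] leaf, test {P3(miss), P5@t=95/3}
  N10 x:[31,116/3] y:[27/2,22] z:[73/3,106/3] -> miss, prune

order=[0, 2, 1, 7, 10]  |boxes|=5  |leaves|=1  hit=P5

== RESULT ==
1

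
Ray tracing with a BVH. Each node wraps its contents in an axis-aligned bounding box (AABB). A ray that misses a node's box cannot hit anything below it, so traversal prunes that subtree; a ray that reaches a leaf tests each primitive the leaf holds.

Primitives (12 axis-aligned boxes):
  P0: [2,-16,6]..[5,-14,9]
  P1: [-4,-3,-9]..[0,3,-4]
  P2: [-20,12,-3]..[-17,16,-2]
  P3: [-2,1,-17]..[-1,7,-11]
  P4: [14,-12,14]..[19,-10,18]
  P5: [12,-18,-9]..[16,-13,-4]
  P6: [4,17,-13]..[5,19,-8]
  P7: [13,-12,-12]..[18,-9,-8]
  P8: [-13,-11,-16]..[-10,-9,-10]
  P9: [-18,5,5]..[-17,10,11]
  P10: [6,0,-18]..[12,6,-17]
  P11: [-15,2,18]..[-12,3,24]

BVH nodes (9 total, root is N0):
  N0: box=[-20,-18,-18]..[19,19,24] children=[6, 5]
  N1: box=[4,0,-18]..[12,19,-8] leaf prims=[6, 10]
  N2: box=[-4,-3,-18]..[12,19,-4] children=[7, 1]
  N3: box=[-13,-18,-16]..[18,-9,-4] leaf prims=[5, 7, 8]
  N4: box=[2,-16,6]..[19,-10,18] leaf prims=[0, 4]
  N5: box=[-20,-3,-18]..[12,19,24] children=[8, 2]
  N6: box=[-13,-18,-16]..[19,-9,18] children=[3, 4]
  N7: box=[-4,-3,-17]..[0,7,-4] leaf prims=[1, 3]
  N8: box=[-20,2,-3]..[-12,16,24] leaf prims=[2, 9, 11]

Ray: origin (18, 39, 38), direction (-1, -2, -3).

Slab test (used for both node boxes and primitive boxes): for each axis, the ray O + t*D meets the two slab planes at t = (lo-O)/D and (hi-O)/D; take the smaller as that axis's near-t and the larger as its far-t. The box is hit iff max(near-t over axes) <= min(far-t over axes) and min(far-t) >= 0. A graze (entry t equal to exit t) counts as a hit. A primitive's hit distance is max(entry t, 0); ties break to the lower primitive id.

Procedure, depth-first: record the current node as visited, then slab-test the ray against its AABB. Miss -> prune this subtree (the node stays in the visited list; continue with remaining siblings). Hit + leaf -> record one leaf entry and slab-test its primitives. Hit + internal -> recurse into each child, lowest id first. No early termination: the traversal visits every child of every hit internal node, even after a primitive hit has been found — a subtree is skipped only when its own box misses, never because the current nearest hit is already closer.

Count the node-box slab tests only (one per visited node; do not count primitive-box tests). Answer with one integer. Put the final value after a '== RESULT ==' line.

Traverse from the root:
N0 x:[-1,38] y:[10,57/2] z:[14/3,56/3] -> hit [10,56/3], descend [5, 6]
  N5 x:[6,38] y:[10,21] z:[14/3,56/3] -> hit [10,56/3], descend [2, 8]
    N2 x:[6,22] y:[10,21] z:[14,56/3] -> hit [14,56/3], descend [1, 7]
      N1 x:[6,14] y:[10,39/2] z:[46/3,56/3] -> miss, prune
      N7 x:[18,22] y:[16,21] z:[14,55/3] -> hit [18,55/3] leaf, test {P1(miss), P3(miss)}
    N8 x:[30,38] y:[23/2,37/2] z:[14/3,41/3] -> miss, prune
  N6 x:[-1,31] y:[24,57/2] z:[20/3,18] -> miss, prune

Visited [0, 5, 2, 1, 7, 8, 6]. Tests: 7 box, 1 leaf. Nearest: miss.

== RESULT ==
7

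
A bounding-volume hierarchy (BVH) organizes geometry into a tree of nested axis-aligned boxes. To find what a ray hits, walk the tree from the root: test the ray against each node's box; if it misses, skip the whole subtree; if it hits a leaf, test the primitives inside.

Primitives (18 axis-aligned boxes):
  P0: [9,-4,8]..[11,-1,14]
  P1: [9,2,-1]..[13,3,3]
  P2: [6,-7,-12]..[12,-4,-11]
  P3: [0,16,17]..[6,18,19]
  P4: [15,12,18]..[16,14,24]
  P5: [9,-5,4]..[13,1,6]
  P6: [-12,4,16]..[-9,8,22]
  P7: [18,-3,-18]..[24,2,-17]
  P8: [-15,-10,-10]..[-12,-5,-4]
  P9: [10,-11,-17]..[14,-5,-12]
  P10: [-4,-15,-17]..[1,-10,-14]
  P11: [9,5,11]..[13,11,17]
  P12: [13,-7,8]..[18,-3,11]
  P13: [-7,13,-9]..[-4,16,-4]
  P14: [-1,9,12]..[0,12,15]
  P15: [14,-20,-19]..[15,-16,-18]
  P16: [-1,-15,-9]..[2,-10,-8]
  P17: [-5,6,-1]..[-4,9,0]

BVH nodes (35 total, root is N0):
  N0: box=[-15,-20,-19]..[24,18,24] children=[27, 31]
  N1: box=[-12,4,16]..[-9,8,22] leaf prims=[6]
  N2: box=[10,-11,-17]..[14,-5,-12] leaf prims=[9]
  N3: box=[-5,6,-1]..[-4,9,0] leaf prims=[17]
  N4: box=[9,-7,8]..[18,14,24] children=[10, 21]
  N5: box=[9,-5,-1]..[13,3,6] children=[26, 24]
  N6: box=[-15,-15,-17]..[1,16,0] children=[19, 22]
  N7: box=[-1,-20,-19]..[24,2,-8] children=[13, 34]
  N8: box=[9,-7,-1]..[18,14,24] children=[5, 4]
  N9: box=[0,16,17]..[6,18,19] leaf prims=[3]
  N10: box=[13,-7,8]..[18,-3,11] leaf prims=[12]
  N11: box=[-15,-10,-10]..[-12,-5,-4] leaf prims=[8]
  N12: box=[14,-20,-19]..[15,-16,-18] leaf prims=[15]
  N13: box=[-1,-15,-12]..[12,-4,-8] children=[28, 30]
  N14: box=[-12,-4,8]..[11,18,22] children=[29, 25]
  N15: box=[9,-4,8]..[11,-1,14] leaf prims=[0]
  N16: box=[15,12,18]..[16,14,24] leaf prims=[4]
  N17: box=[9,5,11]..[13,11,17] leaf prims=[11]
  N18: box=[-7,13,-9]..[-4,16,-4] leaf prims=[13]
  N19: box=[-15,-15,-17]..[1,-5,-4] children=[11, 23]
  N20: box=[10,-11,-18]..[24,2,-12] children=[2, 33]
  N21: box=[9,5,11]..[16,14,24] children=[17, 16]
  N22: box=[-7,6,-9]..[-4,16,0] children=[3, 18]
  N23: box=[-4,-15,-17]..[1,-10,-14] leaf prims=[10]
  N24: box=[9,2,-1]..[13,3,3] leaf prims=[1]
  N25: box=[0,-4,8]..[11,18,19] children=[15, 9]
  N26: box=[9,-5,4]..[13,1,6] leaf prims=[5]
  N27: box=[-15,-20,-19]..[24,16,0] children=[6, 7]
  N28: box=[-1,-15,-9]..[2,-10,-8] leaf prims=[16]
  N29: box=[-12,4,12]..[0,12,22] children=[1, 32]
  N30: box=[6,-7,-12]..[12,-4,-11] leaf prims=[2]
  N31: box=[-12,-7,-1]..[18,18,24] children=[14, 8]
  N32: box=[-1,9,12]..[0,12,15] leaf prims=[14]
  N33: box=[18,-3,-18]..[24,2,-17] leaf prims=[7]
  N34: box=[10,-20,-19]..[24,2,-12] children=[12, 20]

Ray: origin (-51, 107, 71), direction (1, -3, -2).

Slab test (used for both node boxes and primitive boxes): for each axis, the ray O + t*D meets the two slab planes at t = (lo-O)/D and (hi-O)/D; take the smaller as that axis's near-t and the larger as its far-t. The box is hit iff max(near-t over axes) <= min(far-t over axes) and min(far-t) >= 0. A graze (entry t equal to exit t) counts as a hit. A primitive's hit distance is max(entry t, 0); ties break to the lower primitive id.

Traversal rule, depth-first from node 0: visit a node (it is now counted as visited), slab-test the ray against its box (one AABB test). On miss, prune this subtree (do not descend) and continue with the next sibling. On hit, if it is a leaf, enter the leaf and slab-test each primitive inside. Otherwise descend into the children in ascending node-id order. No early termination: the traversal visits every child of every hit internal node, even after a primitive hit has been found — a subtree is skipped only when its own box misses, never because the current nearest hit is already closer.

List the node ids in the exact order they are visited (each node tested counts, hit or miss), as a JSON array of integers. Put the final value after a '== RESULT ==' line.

Traverse from the root:
N0 x:[36,75] y:[89/3,127/3] z:[47/2,45] -> hit [36,127/3], descend [27, 31]
  N27 x:[36,75] y:[91/3,127/3] z:[71/2,45] -> hit [36,127/3], descend [6, 7]
    N6 x:[36,52] y:[91/3,122/3] z:[71/2,44] -> hit [36,122/3], descend [19, 22]
      N19 x:[36,52] y:[112/3,122/3] z:[75/2,44] -> hit [75/2,122/3], descend [11, 23]
        N11 x:[36,39] y:[112/3,39] z:[75/2,81/2] -> hit [75/2,39] leaf, test {P8@t=75/2}
        N23 x:[47,52] y:[39,122/3] z:[85/2,44] -> miss, prune
      N22 x:[44,47] y:[91/3,101/3] z:[71/2,40] -> miss, prune
    N7 x:[50,75] y:[35,127/3] z:[79/2,45] -> miss, prune
  N31 x:[39,69] y:[89/3,38] z:[47/2,36] -> miss, prune

Summary -> nodes [0, 27, 6, 19, 11, 23, 22, 7, 31]; box-tests=9; leaf-entries=1; first=P8

== RESULT ==
[0, 27, 6, 19, 11, 23, 22, 7, 31]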